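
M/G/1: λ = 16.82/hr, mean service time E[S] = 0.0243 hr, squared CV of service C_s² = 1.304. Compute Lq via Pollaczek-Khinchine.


ρ = λ·E[S] = 16.82·0.0243 = 0.4087
Lq = ρ²(1+C_s²)/(2(1−ρ)) = 0.1671·(1+1.304)/(2·0.5913)
= 0.1671·2.3040/1.1825 = 0.32548

Final: 0.32548


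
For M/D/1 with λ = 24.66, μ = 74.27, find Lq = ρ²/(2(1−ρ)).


ρ = 24.66/74.27 = 0.3320
M/D/1: Lq = ρ²/(2(1−ρ)) = 0.1102/(2·0.6680) = 0.08252

Final: 0.08252


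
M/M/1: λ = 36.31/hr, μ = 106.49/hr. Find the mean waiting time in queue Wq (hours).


ρ = 36.31/106.49 = 0.3410
Wq = ρ/(μ−λ) = 0.3410/(106.49 − 36.31) = 0.3410/70.18 = 0.004859 hr

Final: 0.004859 hr


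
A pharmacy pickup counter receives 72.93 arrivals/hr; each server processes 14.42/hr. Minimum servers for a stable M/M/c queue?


Stability requires cμ > λ ⇔ c > λ/μ.
λ/μ = 72.93/14.42 = 5.0576
Minimum integer c = ⌊5.0576⌋ + 1 = 6
Check: 6·14.42 = 86.52 > 72.93, while 5·14.42 = 72.10 ≤ 72.93

Final: 6 servers


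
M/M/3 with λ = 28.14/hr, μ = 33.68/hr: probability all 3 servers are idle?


a = λ/μ = 28.14/33.68 = 0.8355; ρ = a/c = 0.2785
Σ_{k=0}^{2} a^k/k! (terms k=0..2) = 1.00000 + 0.83551 + 0.34904 = 2.18455
Tail: a^3/(3!(1−ρ)) = 0.58325/(6·0.7215) = 0.13473
P₀ = 1/(2.18455 + 0.13473) = 1/2.31928 = 0.431168

Final: 0.431168


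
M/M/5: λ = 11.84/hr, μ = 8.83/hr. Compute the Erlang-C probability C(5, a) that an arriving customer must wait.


a = λ/μ = 1.3409; ρ = a/5 = 0.2682
P₀ = 0.261388 (from M/M/c formula)
C(c,a) = [a^c/(c!(1−ρ))]·P₀ = [4.33466/(120·0.7318)]·0.261388
= 0.04936·0.261388 = 0.012902

Final: 0.012902


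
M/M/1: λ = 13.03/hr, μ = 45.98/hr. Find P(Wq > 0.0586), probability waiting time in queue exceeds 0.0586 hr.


ρ = 13.03/45.98 = 0.2834
P(Wq > t) = ρ·e^{−(μ−λ)t} = 0.2834·e^{−1.9309}
= 0.2834·0.145022 = 0.041097

Final: 0.041097


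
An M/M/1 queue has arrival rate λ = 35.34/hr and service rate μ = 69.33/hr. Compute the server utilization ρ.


ρ = λ/μ = 35.34/69.33 = 0.5097

Final: 0.5097


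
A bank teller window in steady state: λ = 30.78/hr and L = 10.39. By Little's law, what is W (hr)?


W = L/λ = 10.39/30.78 = 0.3376 hr

Final: 0.3376 hr


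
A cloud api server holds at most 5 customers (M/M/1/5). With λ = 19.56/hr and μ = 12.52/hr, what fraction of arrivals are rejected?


ρ = λ/μ = 19.56/12.52 = 1.5623
P_K = (1−ρ)ρ^K/(1−ρ^(K+1)) = (-0.5623·9.307276)/(1 − 14.540761)
= -5.233484/-13.540761 = 0.386499

Final: 0.386499


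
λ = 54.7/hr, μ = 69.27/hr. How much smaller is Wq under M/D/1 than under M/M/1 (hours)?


ρ = 54.7/69.27 = 0.7897
Wq(M/M/1) = ρ/(μ−λ) = 0.7897/14.57 = 0.05420 hr
Wq(M/D/1) = ρ/(2(μ−λ)) = 0.02710 hr
Savings = 0.05420 − 0.02710 = 0.02710 hr

Final: 0.02710 hr


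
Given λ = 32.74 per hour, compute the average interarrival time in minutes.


Mean interarrival time = 1/λ = 1/32.74 hour = 0.03054 hour
In minutes: 0.03054 × 60 = 1.8326 min

Final: 1.8326 min


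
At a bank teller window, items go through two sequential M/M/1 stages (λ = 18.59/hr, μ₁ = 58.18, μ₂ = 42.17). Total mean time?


Each node sees arrival rate λ = 18.59/hr (tandem ⇒ throughput preserved).
W₁ = 1/(μ₁−λ) = 1/(58.18−18.59) = 0.02526 hr
W₂ = 1/(μ₂−λ) = 1/(42.17−18.59) = 0.04241 hr
W_total = W₁ + W₂ = 0.02526 + 0.04241 = 0.06767 hr

Final: 0.06767 hr


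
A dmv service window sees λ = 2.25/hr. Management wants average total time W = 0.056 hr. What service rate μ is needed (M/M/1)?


W = 1/(μ−λ) ⇒ μ − λ = 1/W = 1/0.056 = 17.8571
μ = λ + 1/W = 2.25 + 17.8571 = 20.1071 per hr

Final: 20.1071 /hr


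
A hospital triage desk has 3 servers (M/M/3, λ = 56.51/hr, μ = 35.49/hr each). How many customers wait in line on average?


a = λ/μ = 1.5923; ρ = a/3 = 0.5308
P₀ = 0.188899
Lq = P₀·a^c·ρ / (c!·(1−ρ)²) = 0.188899·4.03699·0.5308/(6·0.22019)
= 0.30637

Final: 0.30637


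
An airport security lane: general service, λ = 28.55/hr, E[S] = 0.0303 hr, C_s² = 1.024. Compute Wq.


ρ = λ·E[S] = 28.55·0.0303 = 0.8651
E[S²] = E[S]²(1+C_s²) = 0.0303²·(1+1.024) = 0.001858
Wq = λ·E[S²]/(2(1−ρ)) = 28.55·0.001858/(2·0.1349) = 0.19658 hr

Final: 0.19658 hr


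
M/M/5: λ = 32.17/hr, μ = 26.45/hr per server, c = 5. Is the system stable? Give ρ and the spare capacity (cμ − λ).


Total capacity cμ = 5·26.45 = 132.25/hr
ρ = λ/(cμ) = 32.17/132.25 = 0.2433
Stable ⇔ ρ < 1: YES
Spare capacity = cμ − λ = 132.25 − 32.17 = 100.08/hr

Final: ρ = 0.2433; stable; margin = 100.08/hr


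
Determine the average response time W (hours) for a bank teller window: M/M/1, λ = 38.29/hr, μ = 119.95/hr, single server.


W = 1/(μ−λ) = 1/(119.95 − 38.29) = 1/81.66 = 0.01225 hr

Final: 0.01225 hr


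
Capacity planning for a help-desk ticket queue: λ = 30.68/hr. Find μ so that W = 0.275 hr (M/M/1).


W = 1/(μ−λ) ⇒ μ − λ = 1/W = 1/0.275 = 3.6364
μ = λ + 1/W = 30.68 + 3.6364 = 34.3164 per hr

Final: 34.3164 /hr


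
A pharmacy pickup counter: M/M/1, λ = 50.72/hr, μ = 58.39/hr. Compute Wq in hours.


ρ = 50.72/58.39 = 0.8686
Wq = ρ/(μ−λ) = 0.8686/(58.39 − 50.72) = 0.8686/7.67 = 0.1133 hr

Final: 0.1133 hr


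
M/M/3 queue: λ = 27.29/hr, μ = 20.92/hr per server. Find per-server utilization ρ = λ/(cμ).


ρ = λ/(cμ) = 27.29/(3·20.92) = 27.29/62.76 = 0.4348

Final: 0.4348


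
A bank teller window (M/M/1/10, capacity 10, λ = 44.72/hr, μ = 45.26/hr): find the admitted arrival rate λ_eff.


ρ = 0.9881; P_K = (1−ρ)ρ^10/(1−ρ^11) = 0.085552
λ_eff = λ(1 − P_K) = 44.72·(1 − 0.085552) = 44.72·0.914448 = 40.8941 /hr

Final: 40.8941 /hr


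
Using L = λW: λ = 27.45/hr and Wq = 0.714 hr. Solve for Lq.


Lq = λWq = 27.45·0.714 = 19.5993

Final: 19.5993


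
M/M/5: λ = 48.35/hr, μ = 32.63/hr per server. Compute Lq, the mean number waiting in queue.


a = λ/μ = 1.4818; ρ = a/5 = 0.2964
P₀ = 0.226897
Lq = P₀·a^c·ρ / (c!·(1−ρ)²) = 0.226897·7.14327·0.2964/(120·0.49512)
= 0.008084

Final: 0.008084


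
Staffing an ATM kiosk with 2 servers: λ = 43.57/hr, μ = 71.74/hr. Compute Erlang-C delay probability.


a = λ/μ = 0.6073; ρ = a/2 = 0.3037
P₀ = 0.534135 (from M/M/c formula)
C(c,a) = [a^c/(c!(1−ρ))]·P₀ = [0.36885/(2·0.6963)]·0.534135
= 0.26485·0.534135 = 0.141467

Final: 0.141467


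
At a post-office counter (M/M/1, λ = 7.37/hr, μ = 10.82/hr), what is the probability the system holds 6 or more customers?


ρ = 7.37/10.82 = 0.6811
P(N ≥ n) = ρ^n = 0.6811^6 = 0.099871

Final: 0.099871


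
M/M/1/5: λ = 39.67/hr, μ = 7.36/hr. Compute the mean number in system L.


ρ = 39.67/7.36 = 5.3899
L = ρ[1 − (K+1)ρ^K + Kρ^(K+1)] / [(1−ρ)(1−ρ^(K+1))]
Numerator: 5.3899·(1 − 6·4549.062783 + 5·24519.201168) = 513675.991582
Denominator: (-4.3899)·(-24518.201168) = 107633.570615
L = 513675.991582/107633.570615 = 4.7725

Final: 4.7725


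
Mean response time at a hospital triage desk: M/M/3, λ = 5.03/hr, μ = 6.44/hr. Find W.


a = 0.7811; ρ = 0.2604; P₀ = 0.455903
Lq = P₀·a^c·ρ/(c!(1−ρ)²) = 0.01723
Wq = Lq/λ = 0.01723/5.03 = 0.003425 hr
W = Wq + 1/μ = 0.003425 + 0.15528 = 0.15870 hr

Final: 0.15870 hr


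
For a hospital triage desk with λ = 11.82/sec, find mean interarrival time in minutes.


Mean interarrival time = 1/λ = 1/11.82 second = 0.08460 second
In minutes: 0.08460 × 0.0166667 = 0.001410 min

Final: 0.001410 min


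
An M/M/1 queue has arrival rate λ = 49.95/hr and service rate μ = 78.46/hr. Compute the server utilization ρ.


ρ = λ/μ = 49.95/78.46 = 0.6366

Final: 0.6366


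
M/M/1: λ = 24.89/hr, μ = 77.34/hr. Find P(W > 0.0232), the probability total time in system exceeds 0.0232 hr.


W ~ Exponential(μ−λ) for M/M/1.
μ − λ = 77.34 − 24.89 = 52.4500
P(W > t) = e^{−(μ−λ)t} = e^{−1.2168} = 0.296165

Final: 0.296165


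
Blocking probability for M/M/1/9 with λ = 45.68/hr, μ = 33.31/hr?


ρ = λ/μ = 45.68/33.31 = 1.3714
P_K = (1−ρ)ρ^K/(1−ρ^(K+1)) = (-0.3714·17.153911)/(1 − 23.524187)
= -6.370276/-22.524187 = 0.282819

Final: 0.282819


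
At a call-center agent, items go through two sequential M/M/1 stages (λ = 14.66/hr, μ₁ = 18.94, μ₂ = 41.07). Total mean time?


Each node sees arrival rate λ = 14.66/hr (tandem ⇒ throughput preserved).
W₁ = 1/(μ₁−λ) = 1/(18.94−14.66) = 0.23364 hr
W₂ = 1/(μ₂−λ) = 1/(41.07−14.66) = 0.03786 hr
W_total = W₁ + W₂ = 0.23364 + 0.03786 = 0.27151 hr

Final: 0.27151 hr


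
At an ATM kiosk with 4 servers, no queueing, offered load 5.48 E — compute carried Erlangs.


B(4,5.48) = 0.434410 (Erlang-B)
Carried load = a(1 − B) = 5.48·(1 − 0.434410) = 5.48·0.565590 = 3.0994 E

Final: 3.0994 Erlangs


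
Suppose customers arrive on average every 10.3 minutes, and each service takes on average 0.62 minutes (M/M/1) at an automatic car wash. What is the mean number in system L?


λ = 60/10.3 = 5.8252 /hr
μ = 60/0.62 = 96.7742 /hr
ρ = λ/μ = 5.8252/96.7742 = 0.06019
L = ρ/(1−ρ) = 0.06019/0.9398 = 0.06405

Final: 0.06405


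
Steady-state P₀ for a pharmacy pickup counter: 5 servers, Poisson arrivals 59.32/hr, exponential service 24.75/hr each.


a = λ/μ = 59.32/24.75 = 2.3968; ρ = a/c = 0.4794
Σ_{k=0}^{4} a^k/k! (terms k=0..4) = 1.00000 + 2.39677 + 2.87225 + 2.29470 + 1.37497 = 9.93869
Tail: a^5/(5!(1−ρ)) = 79.09148/(120·0.5206) = 1.26592
P₀ = 1/(9.93869 + 1.26592) = 1/11.20460 = 0.089249

Final: 0.089249


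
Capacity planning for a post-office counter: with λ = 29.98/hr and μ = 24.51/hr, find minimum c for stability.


Stability requires cμ > λ ⇔ c > λ/μ.
λ/μ = 29.98/24.51 = 1.2232
Minimum integer c = ⌊1.2232⌋ + 1 = 2
Check: 2·24.51 = 49.02 > 29.98, while 1·24.51 = 24.51 ≤ 29.98

Final: 2 servers


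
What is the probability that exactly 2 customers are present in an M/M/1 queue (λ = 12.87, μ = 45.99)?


ρ = 12.87/45.99 = 0.2798
P_n = (1−ρ)·ρ^n = (1 − 0.2798)·0.2798^2 = 0.7202·0.078312 = 0.056397

Final: 0.056397


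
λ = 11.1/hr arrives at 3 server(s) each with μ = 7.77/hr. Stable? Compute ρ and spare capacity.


Total capacity cμ = 3·7.77 = 23.31/hr
ρ = λ/(cμ) = 11.1/23.31 = 0.4762
Stable ⇔ ρ < 1: YES
Spare capacity = cμ − λ = 23.31 − 11.1 = 12.21/hr

Final: ρ = 0.4762; stable; margin = 12.21/hr


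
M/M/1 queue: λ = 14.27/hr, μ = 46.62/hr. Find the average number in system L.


ρ = λ/μ = 14.27/46.62 = 0.3061
L = ρ/(1−ρ) = 0.3061/(1 − 0.3061) = 0.3061/0.6939 = 0.4411

Final: 0.4411


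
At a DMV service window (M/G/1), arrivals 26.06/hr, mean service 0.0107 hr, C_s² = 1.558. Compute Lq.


ρ = λ·E[S] = 26.06·0.0107 = 0.2788
Lq = ρ²(1+C_s²)/(2(1−ρ)) = 0.07775·(1+1.558)/(2·0.7212)
= 0.07775·2.5580/1.4423 = 0.13790

Final: 0.13790


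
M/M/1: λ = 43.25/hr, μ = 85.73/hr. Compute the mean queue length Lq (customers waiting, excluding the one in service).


ρ = 43.25/85.73 = 0.5045
Lq = ρ²/(1−ρ) = 0.2545/0.4955 = 0.5136

Final: 0.5136


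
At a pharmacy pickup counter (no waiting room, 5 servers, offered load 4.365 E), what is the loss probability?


B(c,a) = (a^c/c!) / Σ_{k=0}^{c} a^k/k!
a^5/5! = 13.205048
Σ terms (k=0..5): 1.00000 + 4.36500 + 9.52661 + 13.86122 + 15.12606 + 13.20505 = 57.083940
B = 13.205048/57.083940 = 0.231327

Final: 0.231327


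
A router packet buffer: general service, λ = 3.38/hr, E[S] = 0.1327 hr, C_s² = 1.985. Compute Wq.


ρ = λ·E[S] = 3.38·0.1327 = 0.4485
E[S²] = E[S]²(1+C_s²) = 0.1327²·(1+1.985) = 0.052564
Wq = λ·E[S²]/(2(1−ρ)) = 3.38·0.052564/(2·0.5515) = 0.16108 hr

Final: 0.16108 hr


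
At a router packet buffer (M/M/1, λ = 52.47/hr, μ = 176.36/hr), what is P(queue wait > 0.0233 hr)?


ρ = 52.47/176.36 = 0.2975
P(Wq > t) = ρ·e^{−(μ−λ)t} = 0.2975·e^{−2.8866}
= 0.2975·0.055763 = 0.016591

Final: 0.016591


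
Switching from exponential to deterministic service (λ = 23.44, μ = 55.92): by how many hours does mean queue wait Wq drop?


ρ = 23.44/55.92 = 0.4192
Wq(M/M/1) = ρ/(μ−λ) = 0.4192/32.48 = 0.01291 hr
Wq(M/D/1) = ρ/(2(μ−λ)) = 0.006453 hr
Savings = 0.01291 − 0.006453 = 0.006453 hr

Final: 0.006453 hr


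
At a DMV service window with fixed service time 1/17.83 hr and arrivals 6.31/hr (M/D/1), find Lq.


ρ = 6.31/17.83 = 0.3539
M/D/1: Lq = ρ²/(2(1−ρ)) = 0.1252/(2·0.6461) = 0.09692

Final: 0.09692


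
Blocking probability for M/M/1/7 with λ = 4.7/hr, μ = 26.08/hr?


ρ = λ/μ = 4.7/26.08 = 0.1802
P_K = (1−ρ)ρ^K/(1−ρ^(K+1)) = (0.8198·0.000006174)/(1 − 0.000001113)
= 0.000005061/0.999999 = 0.000005061

Final: 0.000005061


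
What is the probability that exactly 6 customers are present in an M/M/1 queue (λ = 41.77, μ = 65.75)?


ρ = 41.77/65.75 = 0.6353
P_n = (1−ρ)·ρ^n = (1 − 0.6353)·0.6353^6 = 0.3647·0.065737 = 0.023975

Final: 0.023975


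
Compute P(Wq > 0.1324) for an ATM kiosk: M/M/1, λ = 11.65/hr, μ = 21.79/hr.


ρ = 11.65/21.79 = 0.5346
P(Wq > t) = ρ·e^{−(μ−λ)t} = 0.5346·e^{−1.3425}
= 0.5346·0.261182 = 0.139641

Final: 0.139641


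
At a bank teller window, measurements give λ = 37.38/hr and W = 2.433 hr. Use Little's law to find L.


L = λW = 37.38·2.433 = 90.9455

Final: 90.9455


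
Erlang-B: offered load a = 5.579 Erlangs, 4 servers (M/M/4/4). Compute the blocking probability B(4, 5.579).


B(c,a) = (a^c/c!) / Σ_{k=0}^{c} a^k/k!
a^4/4! = 40.365859
Σ terms (k=0..4): 1.00000 + 5.57900 + 15.56262 + 28.94129 + 40.36586 = 91.448767
B = 40.365859/91.448767 = 0.441404

Final: 0.441404


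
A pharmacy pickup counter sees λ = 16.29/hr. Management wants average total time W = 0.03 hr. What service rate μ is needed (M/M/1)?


W = 1/(μ−λ) ⇒ μ − λ = 1/W = 1/0.03 = 33.3333
μ = λ + 1/W = 16.29 + 33.3333 = 49.6233 per hr

Final: 49.6233 /hr


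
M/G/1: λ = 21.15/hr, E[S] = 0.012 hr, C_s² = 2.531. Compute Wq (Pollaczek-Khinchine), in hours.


ρ = λ·E[S] = 21.15·0.012 = 0.2538
E[S²] = E[S]²(1+C_s²) = 0.012²·(1+2.531) = 0.0005085
Wq = λ·E[S²]/(2(1−ρ)) = 21.15·0.0005085/(2·0.7462) = 0.007206 hr

Final: 0.007206 hr


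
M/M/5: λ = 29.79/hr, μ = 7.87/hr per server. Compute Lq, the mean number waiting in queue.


a = λ/μ = 3.7853; ρ = a/5 = 0.7571
P₀ = 0.017794
Lq = P₀·a^c·ρ / (c!·(1−ρ)²) = 0.017794·777.10348·0.7571/(120·0.05902)
= 1.47800

Final: 1.47800


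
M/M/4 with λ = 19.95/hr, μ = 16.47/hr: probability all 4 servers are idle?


a = λ/μ = 19.95/16.47 = 1.2113; ρ = a/c = 0.3028
Σ_{k=0}^{3} a^k/k! (terms k=0..3) = 1.00000 + 1.21129 + 0.73362 + 0.29621 = 3.24112
Tail: a^4/(4!(1−ρ)) = 2.15277/(24·0.6972) = 0.12866
P₀ = 1/(3.24112 + 0.12866) = 1/3.36978 = 0.296756

Final: 0.296756


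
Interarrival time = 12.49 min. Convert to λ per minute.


λ = 1/(interarrival time) in consistent units.
1 minute = 1 min, so λ = 1/12.49 = 0.08006 per minute

Final: 0.08006 /min


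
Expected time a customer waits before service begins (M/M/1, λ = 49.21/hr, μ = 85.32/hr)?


ρ = 49.21/85.32 = 0.5768
Wq = ρ/(μ−λ) = 0.5768/(85.32 − 49.21) = 0.5768/36.11 = 0.01597 hr

Final: 0.01597 hr


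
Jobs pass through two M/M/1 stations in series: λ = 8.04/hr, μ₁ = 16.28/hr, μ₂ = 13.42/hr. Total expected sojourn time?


Each node sees arrival rate λ = 8.04/hr (tandem ⇒ throughput preserved).
W₁ = 1/(μ₁−λ) = 1/(16.28−8.04) = 0.12136 hr
W₂ = 1/(μ₂−λ) = 1/(13.42−8.04) = 0.18587 hr
W_total = W₁ + W₂ = 0.12136 + 0.18587 = 0.30723 hr

Final: 0.30723 hr


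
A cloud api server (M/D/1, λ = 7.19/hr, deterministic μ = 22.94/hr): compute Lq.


ρ = 7.19/22.94 = 0.3134
M/D/1: Lq = ρ²/(2(1−ρ)) = 0.09824/(2·0.6866) = 0.07154

Final: 0.07154


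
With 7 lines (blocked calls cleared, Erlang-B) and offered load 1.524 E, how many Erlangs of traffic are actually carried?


B(7,1.524) = 0.0008254 (Erlang-B)
Carried load = a(1 − B) = 1.524·(1 − 0.0008254) = 1.524·0.999175 = 1.5227 E

Final: 1.5227 Erlangs


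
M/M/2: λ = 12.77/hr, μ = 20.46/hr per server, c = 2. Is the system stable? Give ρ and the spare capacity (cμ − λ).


Total capacity cμ = 2·20.46 = 40.92/hr
ρ = λ/(cμ) = 12.77/40.92 = 0.3121
Stable ⇔ ρ < 1: YES
Spare capacity = cμ − λ = 40.92 − 12.77 = 28.15/hr

Final: ρ = 0.3121; stable; margin = 28.15/hr


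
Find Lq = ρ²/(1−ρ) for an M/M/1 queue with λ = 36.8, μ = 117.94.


ρ = 36.8/117.94 = 0.3120
Lq = ρ²/(1−ρ) = 0.09736/0.6880 = 0.1415

Final: 0.1415


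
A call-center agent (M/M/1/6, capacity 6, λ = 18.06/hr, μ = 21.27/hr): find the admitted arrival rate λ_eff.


ρ = 0.8491; P_K = (1−ρ)ρ^6/(1−ρ^7) = 0.082939
λ_eff = λ(1 − P_K) = 18.06·(1 − 0.082939) = 18.06·0.917061 = 16.5621 /hr

Final: 16.5621 /hr


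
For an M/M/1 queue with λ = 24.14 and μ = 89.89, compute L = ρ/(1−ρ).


ρ = λ/μ = 24.14/89.89 = 0.2686
L = ρ/(1−ρ) = 0.2686/(1 − 0.2686) = 0.2686/0.7314 = 0.3671

Final: 0.3671


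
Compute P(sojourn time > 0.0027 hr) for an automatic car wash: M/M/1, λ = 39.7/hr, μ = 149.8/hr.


W ~ Exponential(μ−λ) for M/M/1.
μ − λ = 149.8 − 39.7 = 110.1000
P(W > t) = e^{−(μ−λ)t} = e^{−0.2973} = 0.742843

Final: 0.742843


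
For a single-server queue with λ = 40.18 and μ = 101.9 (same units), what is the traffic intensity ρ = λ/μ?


ρ = λ/μ = 40.18/101.9 = 0.3943

Final: 0.3943


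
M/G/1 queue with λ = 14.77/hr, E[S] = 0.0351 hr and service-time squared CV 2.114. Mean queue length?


ρ = λ·E[S] = 14.77·0.0351 = 0.5184
Lq = ρ²(1+C_s²)/(2(1−ρ)) = 0.2688·(1+2.114)/(2·0.4816)
= 0.2688·3.1140/0.9631 = 0.86896

Final: 0.86896


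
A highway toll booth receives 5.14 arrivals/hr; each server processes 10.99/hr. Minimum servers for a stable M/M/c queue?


Stability requires cμ > λ ⇔ c > λ/μ.
λ/μ = 5.14/10.99 = 0.4677
Minimum integer c = ⌊0.4677⌋ + 1 = 1
Check: 1·10.99 = 10.99 > 5.14, while 0·10.99 = 0.00 ≤ 5.14

Final: 1 servers


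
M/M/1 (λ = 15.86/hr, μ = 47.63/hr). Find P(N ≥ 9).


ρ = 15.86/47.63 = 0.3330
P(N ≥ n) = ρ^n = 0.3330^9 = 0.00005033

Final: 0.00005033


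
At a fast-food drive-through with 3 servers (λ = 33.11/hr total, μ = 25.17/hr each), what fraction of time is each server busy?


ρ = λ/(cμ) = 33.11/(3·25.17) = 33.11/75.51 = 0.4385

Final: 0.4385


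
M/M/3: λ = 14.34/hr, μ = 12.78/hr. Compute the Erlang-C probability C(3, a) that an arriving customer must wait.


a = λ/μ = 1.1221; ρ = a/3 = 0.3740
P₀ = 0.319722 (from M/M/c formula)
C(c,a) = [a^c/(c!(1−ρ))]·P₀ = [1.41272/(6·0.6260)]·0.319722
= 0.37614·0.319722 = 0.120259

Final: 0.120259


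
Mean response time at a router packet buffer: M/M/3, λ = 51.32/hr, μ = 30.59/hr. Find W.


a = 1.6777; ρ = 0.5592; P₀ = 0.170345
Lq = P₀·a^c·ρ/(c!(1−ρ)²) = 0.38588
Wq = Lq/λ = 0.38588/51.32 = 0.007519 hr
W = Wq + 1/μ = 0.007519 + 0.03269 = 0.04021 hr

Final: 0.04021 hr


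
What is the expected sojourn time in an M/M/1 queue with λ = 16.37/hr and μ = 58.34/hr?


W = 1/(μ−λ) = 1/(58.34 − 16.37) = 1/41.97 = 0.02383 hr

Final: 0.02383 hr


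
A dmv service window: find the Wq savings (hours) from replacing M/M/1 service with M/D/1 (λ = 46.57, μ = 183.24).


ρ = 46.57/183.24 = 0.2541
Wq(M/M/1) = ρ/(μ−λ) = 0.2541/136.67 = 0.001860 hr
Wq(M/D/1) = ρ/(2(μ−λ)) = 0.0009298 hr
Savings = 0.001860 − 0.0009298 = 0.0009298 hr

Final: 0.0009298 hr


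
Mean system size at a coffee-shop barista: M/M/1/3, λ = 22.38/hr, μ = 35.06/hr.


ρ = 22.38/35.06 = 0.6383
L = ρ[1 − (K+1)ρ^K + Kρ^(K+1)] / [(1−ρ)(1−ρ^(K+1))]
Numerator: 0.6383·(1 − 4·0.260102 + 3·0.166032) = 0.292157
Denominator: (0.3617)·(0.833968) = 0.301618
L = 0.292157/0.301618 = 0.9686

Final: 0.9686


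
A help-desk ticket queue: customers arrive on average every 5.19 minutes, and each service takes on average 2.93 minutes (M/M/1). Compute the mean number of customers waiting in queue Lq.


λ = 60/5.19 = 11.5607 /hr
μ = 60/2.93 = 20.4778 /hr
ρ = λ/μ = 11.5607/20.4778 = 0.5645
Lq = ρ²/(1−ρ) = 0.3187/0.4355 = 0.7319

Final: 0.7319


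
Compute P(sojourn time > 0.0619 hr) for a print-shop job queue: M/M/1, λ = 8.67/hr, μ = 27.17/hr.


W ~ Exponential(μ−λ) for M/M/1.
μ − λ = 27.17 − 8.67 = 18.5000
P(W > t) = e^{−(μ−λ)t} = e^{−1.1451} = 0.318176

Final: 0.318176


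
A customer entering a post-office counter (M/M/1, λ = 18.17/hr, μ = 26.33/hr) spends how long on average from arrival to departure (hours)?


W = 1/(μ−λ) = 1/(26.33 − 18.17) = 1/8.16 = 0.1225 hr

Final: 0.1225 hr


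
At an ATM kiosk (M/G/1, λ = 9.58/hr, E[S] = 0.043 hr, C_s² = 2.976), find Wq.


ρ = λ·E[S] = 9.58·0.043 = 0.4119
E[S²] = E[S]²(1+C_s²) = 0.043²·(1+2.976) = 0.007352
Wq = λ·E[S²]/(2(1−ρ)) = 9.58·0.007352/(2·0.5881) = 0.05988 hr

Final: 0.05988 hr


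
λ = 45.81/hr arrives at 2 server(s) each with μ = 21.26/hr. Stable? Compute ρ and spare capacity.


Total capacity cμ = 2·21.26 = 42.52/hr
ρ = λ/(cμ) = 45.81/42.52 = 1.0774
Stable ⇔ ρ < 1: NO
Spare capacity = cμ − λ = 42.52 − 45.81 = -3.29/hr

Final: ρ = 1.0774; unstable; margin = -3.29/hr


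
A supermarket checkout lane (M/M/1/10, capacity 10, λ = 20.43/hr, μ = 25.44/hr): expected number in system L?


ρ = 20.43/25.44 = 0.8031
L = ρ[1 − (K+1)ρ^K + Kρ^(K+1)] / [(1−ρ)(1−ρ^(K+1))]
Numerator: 0.8031·(1 − 11·0.111561 + 10·0.089591) = 0.537040
Denominator: (0.1969)·(0.910409) = 0.179290
L = 0.537040/0.179290 = 2.9954

Final: 2.9954


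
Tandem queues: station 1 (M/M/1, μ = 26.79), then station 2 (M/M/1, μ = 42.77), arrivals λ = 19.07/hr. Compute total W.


Each node sees arrival rate λ = 19.07/hr (tandem ⇒ throughput preserved).
W₁ = 1/(μ₁−λ) = 1/(26.79−19.07) = 0.12953 hr
W₂ = 1/(μ₂−λ) = 1/(42.77−19.07) = 0.04219 hr
W_total = W₁ + W₂ = 0.12953 + 0.04219 = 0.17173 hr

Final: 0.17173 hr


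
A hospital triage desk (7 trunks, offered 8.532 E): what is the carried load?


B(7,8.532) = 0.337340 (Erlang-B)
Carried load = a(1 − B) = 8.532·(1 − 0.337340) = 8.532·0.662660 = 5.6538 E

Final: 5.6538 Erlangs


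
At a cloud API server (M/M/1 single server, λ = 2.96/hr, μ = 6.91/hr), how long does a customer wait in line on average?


ρ = 2.96/6.91 = 0.4284
Wq = ρ/(μ−λ) = 0.4284/(6.91 − 2.96) = 0.4284/3.95 = 0.1084 hr

Final: 0.1084 hr


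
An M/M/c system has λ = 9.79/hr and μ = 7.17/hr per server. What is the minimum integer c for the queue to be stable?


Stability requires cμ > λ ⇔ c > λ/μ.
λ/μ = 9.79/7.17 = 1.3654
Minimum integer c = ⌊1.3654⌋ + 1 = 2
Check: 2·7.17 = 14.34 > 9.79, while 1·7.17 = 7.17 ≤ 9.79

Final: 2 servers


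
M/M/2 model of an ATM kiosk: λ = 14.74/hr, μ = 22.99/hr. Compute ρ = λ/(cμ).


ρ = λ/(cμ) = 14.74/(2·22.99) = 14.74/45.98 = 0.3206

Final: 0.3206


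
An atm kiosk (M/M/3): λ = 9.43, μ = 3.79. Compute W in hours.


a = 2.4881; ρ = 0.8294; P₀ = 0.046233
Lq = P₀·a^c·ρ/(c!(1−ρ)²) = 3.38131
Wq = Lq/λ = 3.38131/9.43 = 0.35857 hr
W = Wq + 1/μ = 0.35857 + 0.26385 = 0.62242 hr

Final: 0.62242 hr


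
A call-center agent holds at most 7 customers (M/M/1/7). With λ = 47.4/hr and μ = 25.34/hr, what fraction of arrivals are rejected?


ρ = λ/μ = 47.4/25.34 = 1.8706
P_K = (1−ρ)ρ^K/(1−ρ^(K+1)) = (-0.8706·80.131287)/(1 − 149.890411)
= -69.759124/-148.890411 = 0.468527

Final: 0.468527


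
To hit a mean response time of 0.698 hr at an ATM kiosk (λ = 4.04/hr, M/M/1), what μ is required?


W = 1/(μ−λ) ⇒ μ − λ = 1/W = 1/0.698 = 1.4327
μ = λ + 1/W = 4.04 + 1.4327 = 5.4727 per hr

Final: 5.4727 /hr


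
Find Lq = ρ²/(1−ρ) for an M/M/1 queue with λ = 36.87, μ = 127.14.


ρ = 36.87/127.14 = 0.2900
Lq = ρ²/(1−ρ) = 0.08410/0.7100 = 0.1184

Final: 0.1184


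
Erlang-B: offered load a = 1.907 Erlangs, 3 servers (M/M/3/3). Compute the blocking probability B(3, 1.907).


B(c,a) = (a^c/c!) / Σ_{k=0}^{c} a^k/k!
a^3/3! = 1.155848
Σ terms (k=0..3): 1.00000 + 1.90700 + 1.81832 + 1.15585 = 5.881173
B = 1.155848/5.881173 = 0.196534

Final: 0.196534


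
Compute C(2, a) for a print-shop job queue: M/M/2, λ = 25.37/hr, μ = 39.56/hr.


a = λ/μ = 0.6413; ρ = a/2 = 0.3207
P₀ = 0.514403 (from M/M/c formula)
C(c,a) = [a^c/(c!(1−ρ))]·P₀ = [0.41127/(2·0.6793)]·0.514403
= 0.30270·0.514403 = 0.155708

Final: 0.155708


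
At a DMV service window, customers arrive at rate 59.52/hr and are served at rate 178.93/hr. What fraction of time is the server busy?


ρ = λ/μ = 59.52/178.93 = 0.3326

Final: 0.3326


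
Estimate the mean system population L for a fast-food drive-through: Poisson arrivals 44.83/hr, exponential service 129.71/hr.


ρ = λ/μ = 44.83/129.71 = 0.3456
L = ρ/(1−ρ) = 0.3456/(1 − 0.3456) = 0.3456/0.6544 = 0.5282

Final: 0.5282


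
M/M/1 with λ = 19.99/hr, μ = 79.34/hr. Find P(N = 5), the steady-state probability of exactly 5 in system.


ρ = 19.99/79.34 = 0.2520
P_n = (1−ρ)·ρ^n = (1 − 0.2520)·0.2520^5 = 0.7480·0.001015 = 0.0007595

Final: 0.0007595


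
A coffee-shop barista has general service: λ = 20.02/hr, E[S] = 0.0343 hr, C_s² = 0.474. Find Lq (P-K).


ρ = λ·E[S] = 20.02·0.0343 = 0.6867
Lq = ρ²(1+C_s²)/(2(1−ρ)) = 0.4715·(1+0.474)/(2·0.3133)
= 0.4715·1.4740/0.6266 = 1.10919

Final: 1.10919


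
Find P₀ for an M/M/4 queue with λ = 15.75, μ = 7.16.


a = λ/μ = 15.75/7.16 = 2.1997; ρ = a/c = 0.5499
Σ_{k=0}^{3} a^k/k! (terms k=0..3) = 1.00000 + 2.19972 + 2.41939 + 1.77399 = 7.39310
Tail: a^4/(4!(1−ρ)) = 23.41371/(24·0.4501) = 2.16760
P₀ = 1/(7.39310 + 2.16760) = 1/9.56070 = 0.104595

Final: 0.104595


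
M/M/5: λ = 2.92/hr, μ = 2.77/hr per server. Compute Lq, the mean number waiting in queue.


a = λ/μ = 1.0542; ρ = a/5 = 0.2108
P₀ = 0.348408
Lq = P₀·a^c·ρ / (c!·(1−ρ)²) = 0.348408·1.30171·0.2108/(120·0.62279)
= 0.001279

Final: 0.001279


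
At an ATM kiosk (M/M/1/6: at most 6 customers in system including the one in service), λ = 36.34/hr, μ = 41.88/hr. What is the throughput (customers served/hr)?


ρ = 0.8677; P_K = (1−ρ)ρ^6/(1−ρ^7) = 0.089680
λ_eff = λ(1 − P_K) = 36.34·(1 − 0.089680) = 36.34·0.910320 = 33.0810 /hr

Final: 33.0810 /hr


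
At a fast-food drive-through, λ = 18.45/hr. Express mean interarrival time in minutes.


Mean interarrival time = 1/λ = 1/18.45 hour = 0.05420 hour
In minutes: 0.05420 × 60 = 3.2520 min

Final: 3.2520 min


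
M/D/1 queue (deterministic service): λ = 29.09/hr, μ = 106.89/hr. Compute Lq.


ρ = 29.09/106.89 = 0.2721
M/D/1: Lq = ρ²/(2(1−ρ)) = 0.07407/(2·0.7279) = 0.05088

Final: 0.05088


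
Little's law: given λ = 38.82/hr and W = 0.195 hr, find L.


L = λW = 38.82·0.195 = 7.5699

Final: 7.5699


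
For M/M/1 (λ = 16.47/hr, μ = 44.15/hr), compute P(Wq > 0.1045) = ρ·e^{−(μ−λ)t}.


ρ = 16.47/44.15 = 0.3730
P(Wq > t) = ρ·e^{−(μ−λ)t} = 0.3730·e^{−2.8926}
= 0.3730·0.055434 = 0.020680

Final: 0.020680


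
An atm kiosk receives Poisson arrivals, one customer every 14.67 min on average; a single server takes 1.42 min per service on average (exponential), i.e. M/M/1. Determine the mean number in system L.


λ = 60/14.67 = 4.0900 /hr
μ = 60/1.42 = 42.2535 /hr
ρ = λ/μ = 4.0900/42.2535 = 0.09680
L = ρ/(1−ρ) = 0.09680/0.9032 = 0.1072

Final: 0.1072


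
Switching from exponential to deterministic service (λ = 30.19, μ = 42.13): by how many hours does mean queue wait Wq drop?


ρ = 30.19/42.13 = 0.7166
Wq(M/M/1) = ρ/(μ−λ) = 0.7166/11.94 = 0.06002 hr
Wq(M/D/1) = ρ/(2(μ−λ)) = 0.03001 hr
Savings = 0.06002 − 0.03001 = 0.03001 hr

Final: 0.03001 hr


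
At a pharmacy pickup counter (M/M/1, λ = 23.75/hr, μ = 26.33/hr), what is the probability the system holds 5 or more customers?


ρ = 23.75/26.33 = 0.9020
P(N ≥ n) = ρ^n = 0.9020^5 = 0.597123

Final: 0.597123


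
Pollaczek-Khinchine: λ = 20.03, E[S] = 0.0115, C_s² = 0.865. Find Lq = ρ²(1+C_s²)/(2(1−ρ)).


ρ = λ·E[S] = 20.03·0.0115 = 0.2303
Lq = ρ²(1+C_s²)/(2(1−ρ)) = 0.05306·(1+0.865)/(2·0.7697)
= 0.05306·1.8650/1.5393 = 0.06429

Final: 0.06429


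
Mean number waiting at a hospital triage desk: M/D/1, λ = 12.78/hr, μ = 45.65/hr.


ρ = 12.78/45.65 = 0.2800
M/D/1: Lq = ρ²/(2(1−ρ)) = 0.07838/(2·0.7200) = 0.05442

Final: 0.05442


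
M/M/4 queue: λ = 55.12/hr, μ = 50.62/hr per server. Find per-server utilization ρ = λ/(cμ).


ρ = λ/(cμ) = 55.12/(4·50.62) = 55.12/202.48 = 0.2722

Final: 0.2722


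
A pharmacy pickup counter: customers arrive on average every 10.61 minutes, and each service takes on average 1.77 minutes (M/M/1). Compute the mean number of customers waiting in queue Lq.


λ = 60/10.61 = 5.6550 /hr
μ = 60/1.77 = 33.8983 /hr
ρ = λ/μ = 5.6550/33.8983 = 0.1668
Lq = ρ²/(1−ρ) = 0.02783/0.8332 = 0.03340

Final: 0.03340


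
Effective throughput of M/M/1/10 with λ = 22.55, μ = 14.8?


ρ = 1.5236; P_K = (1−ρ)ρ^10/(1−ρ^11) = 0.347059
λ_eff = λ(1 − P_K) = 22.55·(1 − 0.347059) = 22.55·0.652941 = 14.7238 /hr

Final: 14.7238 /hr


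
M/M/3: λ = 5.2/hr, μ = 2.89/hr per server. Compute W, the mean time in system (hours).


a = 1.7993; ρ = 0.5998; P₀ = 0.146116
Lq = P₀·a^c·ρ/(c!(1−ρ)²) = 0.53116
Wq = Lq/λ = 0.53116/5.2 = 0.10215 hr
W = Wq + 1/μ = 0.10215 + 0.34602 = 0.44817 hr

Final: 0.44817 hr


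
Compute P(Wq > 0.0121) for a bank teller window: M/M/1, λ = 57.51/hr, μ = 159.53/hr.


ρ = 57.51/159.53 = 0.3605
P(Wq > t) = ρ·e^{−(μ−λ)t} = 0.3605·e^{−1.2344}
= 0.3605·0.290997 = 0.104903

Final: 0.104903


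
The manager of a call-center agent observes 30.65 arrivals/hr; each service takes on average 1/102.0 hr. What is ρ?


ρ = λ/μ = 30.65/102.0 = 0.3005

Final: 0.3005


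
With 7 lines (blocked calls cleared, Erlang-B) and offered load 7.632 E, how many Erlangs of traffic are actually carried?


B(7,7.632) = 0.286994 (Erlang-B)
Carried load = a(1 − B) = 7.632·(1 − 0.286994) = 7.632·0.713006 = 5.4417 E

Final: 5.4417 Erlangs


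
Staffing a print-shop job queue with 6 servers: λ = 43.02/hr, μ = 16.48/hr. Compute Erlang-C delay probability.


a = λ/μ = 2.6104; ρ = a/6 = 0.4351
P₀ = 0.072964 (from M/M/c formula)
C(c,a) = [a^c/(c!(1−ρ))]·P₀ = [316.43112/(720·0.5649)]·0.072964
= 0.77795·0.072964 = 0.056763

Final: 0.056763


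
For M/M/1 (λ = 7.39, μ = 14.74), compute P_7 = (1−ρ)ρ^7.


ρ = 7.39/14.74 = 0.5014
P_n = (1−ρ)·ρ^n = (1 − 0.5014)·0.5014^7 = 0.4986·0.007962 = 0.003970

Final: 0.003970


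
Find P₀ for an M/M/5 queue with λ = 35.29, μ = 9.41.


a = λ/μ = 35.29/9.41 = 3.7503; ρ = a/c = 0.7501
Σ_{k=0}^{4} a^k/k! (terms k=0..4) = 1.00000 + 3.75027 + 7.03225 + 8.79093 + 8.24208 = 28.81552
Tail: a^5/(5!(1−ρ)) = 741.83988/(120·0.2499) = 24.73325
P₀ = 1/(28.81552 + 24.73325) = 1/53.54878 = 0.018675

Final: 0.018675


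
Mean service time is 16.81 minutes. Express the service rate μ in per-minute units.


μ = 1/(service time) in consistent units.
1 minute = 1 min, so μ = 1/16.81 = 0.05949 per minute

Final: 0.05949 /min


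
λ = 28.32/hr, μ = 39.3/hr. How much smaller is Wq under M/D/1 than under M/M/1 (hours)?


ρ = 28.32/39.3 = 0.7206
Wq(M/M/1) = ρ/(μ−λ) = 0.7206/10.98 = 0.06563 hr
Wq(M/D/1) = ρ/(2(μ−λ)) = 0.03281 hr
Savings = 0.06563 − 0.03281 = 0.03281 hr

Final: 0.03281 hr


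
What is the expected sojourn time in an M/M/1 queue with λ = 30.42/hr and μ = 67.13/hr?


W = 1/(μ−λ) = 1/(67.13 − 30.42) = 1/36.71 = 0.02724 hr

Final: 0.02724 hr


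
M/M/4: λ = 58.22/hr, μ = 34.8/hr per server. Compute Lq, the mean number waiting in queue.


a = λ/μ = 1.6730; ρ = a/4 = 0.4182
P₀ = 0.184709
Lq = P₀·a^c·ρ / (c!·(1−ρ)²) = 0.184709·7.83379·0.4182/(24·0.33844)
= 0.07451

Final: 0.07451


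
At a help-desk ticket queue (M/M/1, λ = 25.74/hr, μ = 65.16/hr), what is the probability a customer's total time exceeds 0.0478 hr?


W ~ Exponential(μ−λ) for M/M/1.
μ − λ = 65.16 − 25.74 = 39.4200
P(W > t) = e^{−(μ−λ)t} = e^{−1.8843} = 0.151939

Final: 0.151939


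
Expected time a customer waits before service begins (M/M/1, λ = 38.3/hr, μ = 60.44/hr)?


ρ = 38.3/60.44 = 0.6337
Wq = ρ/(μ−λ) = 0.6337/(60.44 − 38.3) = 0.6337/22.14 = 0.02862 hr

Final: 0.02862 hr


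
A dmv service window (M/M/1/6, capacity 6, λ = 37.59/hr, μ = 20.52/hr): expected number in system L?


ρ = 37.59/20.52 = 1.8319
L = ρ[1 − (K+1)ρ^K + Kρ^(K+1)] / [(1−ρ)(1−ρ^(K+1))]
Numerator: 1.8319·(1 − 7·37.789384 + 6·69.225290) = 278.125793
Denominator: (-0.8319)·(-68.225290) = 56.754664
L = 278.125793/56.754664 = 4.9005

Final: 4.9005


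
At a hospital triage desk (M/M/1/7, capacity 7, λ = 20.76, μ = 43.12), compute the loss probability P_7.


ρ = λ/μ = 20.76/43.12 = 0.4814
P_K = (1−ρ)ρ^K/(1−ρ^(K+1)) = (0.5186·0.005996)/(1 − 0.002887)
= 0.003109/0.997113 = 0.003118

Final: 0.003118


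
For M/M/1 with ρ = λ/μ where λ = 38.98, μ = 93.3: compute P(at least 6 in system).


ρ = 38.98/93.3 = 0.4178
P(N ≥ n) = ρ^n = 0.4178^6 = 0.005318

Final: 0.005318


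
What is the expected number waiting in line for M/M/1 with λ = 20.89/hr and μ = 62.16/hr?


ρ = 20.89/62.16 = 0.3361
Lq = ρ²/(1−ρ) = 0.1129/0.6639 = 0.1701

Final: 0.1701


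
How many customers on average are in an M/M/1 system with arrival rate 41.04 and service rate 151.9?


ρ = λ/μ = 41.04/151.9 = 0.2702
L = ρ/(1−ρ) = 0.2702/(1 − 0.2702) = 0.2702/0.7298 = 0.3702

Final: 0.3702


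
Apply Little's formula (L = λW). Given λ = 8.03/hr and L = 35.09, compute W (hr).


W = L/λ = 35.09/8.03 = 4.3699 hr

Final: 4.3699 hr


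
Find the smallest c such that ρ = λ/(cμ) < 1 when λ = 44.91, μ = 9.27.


Stability requires cμ > λ ⇔ c > λ/μ.
λ/μ = 44.91/9.27 = 4.8447
Minimum integer c = ⌊4.8447⌋ + 1 = 5
Check: 5·9.27 = 46.35 > 44.91, while 4·9.27 = 37.08 ≤ 44.91

Final: 5 servers


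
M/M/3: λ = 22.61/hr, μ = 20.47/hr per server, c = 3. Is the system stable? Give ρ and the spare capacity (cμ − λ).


Total capacity cμ = 3·20.47 = 61.41/hr
ρ = λ/(cμ) = 22.61/61.41 = 0.3682
Stable ⇔ ρ < 1: YES
Spare capacity = cμ − λ = 61.41 − 22.61 = 38.80/hr

Final: ρ = 0.3682; stable; margin = 38.80/hr


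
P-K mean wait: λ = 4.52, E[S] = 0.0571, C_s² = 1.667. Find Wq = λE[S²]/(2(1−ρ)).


ρ = λ·E[S] = 4.52·0.0571 = 0.2581
E[S²] = E[S]²(1+C_s²) = 0.0571²·(1+1.667) = 0.008696
Wq = λ·E[S²]/(2(1−ρ)) = 4.52·0.008696/(2·0.7419) = 0.02649 hr

Final: 0.02649 hr


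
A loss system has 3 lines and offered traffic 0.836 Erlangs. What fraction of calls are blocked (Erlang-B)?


B(c,a) = (a^c/c!) / Σ_{k=0}^{c} a^k/k!
a^3/3! = 0.097380
Σ terms (k=0..3): 1.00000 + 0.83600 + 0.34945 + 0.09738 = 2.282828
B = 0.097380/2.282828 = 0.042657

Final: 0.042657


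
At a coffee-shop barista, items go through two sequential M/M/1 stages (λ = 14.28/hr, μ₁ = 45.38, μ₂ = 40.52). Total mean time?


Each node sees arrival rate λ = 14.28/hr (tandem ⇒ throughput preserved).
W₁ = 1/(μ₁−λ) = 1/(45.38−14.28) = 0.03215 hr
W₂ = 1/(μ₂−λ) = 1/(40.52−14.28) = 0.03811 hr
W_total = W₁ + W₂ = 0.03215 + 0.03811 = 0.07026 hr

Final: 0.07026 hr


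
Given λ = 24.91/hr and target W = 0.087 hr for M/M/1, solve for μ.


W = 1/(μ−λ) ⇒ μ − λ = 1/W = 1/0.087 = 11.4943
μ = λ + 1/W = 24.91 + 11.4943 = 36.4043 per hr

Final: 36.4043 /hr


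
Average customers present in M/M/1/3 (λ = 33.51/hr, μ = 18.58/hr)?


ρ = 33.51/18.58 = 1.8036
L = ρ[1 − (K+1)ρ^K + Kρ^(K+1)] / [(1−ρ)(1−ρ^(K+1))]
Numerator: 1.8036·(1 − 4·5.866596 + 3·10.580711) = 16.729303
Denominator: (-0.8036)·(-9.580711) = 7.698602
L = 16.729303/7.698602 = 2.1730

Final: 2.1730


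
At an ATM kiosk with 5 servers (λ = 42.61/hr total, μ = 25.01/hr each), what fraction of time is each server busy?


ρ = λ/(cμ) = 42.61/(5·25.01) = 42.61/125.05 = 0.3407

Final: 0.3407


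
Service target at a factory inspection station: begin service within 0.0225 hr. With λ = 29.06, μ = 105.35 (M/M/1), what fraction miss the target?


ρ = 29.06/105.35 = 0.2758
P(Wq > t) = ρ·e^{−(μ−λ)t} = 0.2758·e^{−1.7165}
= 0.2758·0.179689 = 0.049566

Final: 0.049566


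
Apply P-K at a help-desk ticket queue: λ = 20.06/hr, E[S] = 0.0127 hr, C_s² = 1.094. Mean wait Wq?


ρ = λ·E[S] = 20.06·0.0127 = 0.2548
E[S²] = E[S]²(1+C_s²) = 0.0127²·(1+1.094) = 0.0003377
Wq = λ·E[S²]/(2(1−ρ)) = 20.06·0.0003377/(2·0.7452) = 0.004546 hr

Final: 0.004546 hr


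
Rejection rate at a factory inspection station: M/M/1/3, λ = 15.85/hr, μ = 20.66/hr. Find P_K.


ρ = λ/μ = 15.85/20.66 = 0.7672
P_K = (1−ρ)ρ^K/(1−ρ^(K+1)) = (0.2328·0.451541)/(1 − 0.346414)
= 0.105126/0.653586 = 0.160846

Final: 0.160846


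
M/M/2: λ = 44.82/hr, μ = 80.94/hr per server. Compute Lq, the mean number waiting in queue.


a = λ/μ = 0.5537; ρ = a/2 = 0.2769
P₀ = 0.566328
Lq = P₀·a^c·ρ / (c!·(1−ρ)²) = 0.566328·0.30663·0.2769/(2·0.52291)
= 0.04597

Final: 0.04597


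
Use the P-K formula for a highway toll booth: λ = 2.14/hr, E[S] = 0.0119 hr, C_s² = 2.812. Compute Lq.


ρ = λ·E[S] = 2.14·0.0119 = 0.02547
Lq = ρ²(1+C_s²)/(2(1−ρ)) = 0.0006485·(1+2.812)/(2·0.9745)
= 0.0006485·3.8120/1.9491 = 0.001268

Final: 0.001268


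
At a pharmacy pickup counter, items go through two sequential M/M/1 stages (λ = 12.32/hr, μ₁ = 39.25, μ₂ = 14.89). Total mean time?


Each node sees arrival rate λ = 12.32/hr (tandem ⇒ throughput preserved).
W₁ = 1/(μ₁−λ) = 1/(39.25−12.32) = 0.03713 hr
W₂ = 1/(μ₂−λ) = 1/(14.89−12.32) = 0.38911 hr
W_total = W₁ + W₂ = 0.03713 + 0.38911 = 0.42624 hr

Final: 0.42624 hr


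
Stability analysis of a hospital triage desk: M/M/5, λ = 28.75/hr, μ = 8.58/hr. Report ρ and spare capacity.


Total capacity cμ = 5·8.58 = 42.90/hr
ρ = λ/(cμ) = 28.75/42.90 = 0.6702
Stable ⇔ ρ < 1: YES
Spare capacity = cμ − λ = 42.90 − 28.75 = 14.15/hr

Final: ρ = 0.6702; stable; margin = 14.15/hr


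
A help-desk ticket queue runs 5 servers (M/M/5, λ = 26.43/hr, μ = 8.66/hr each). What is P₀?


a = λ/μ = 26.43/8.66 = 3.0520; ρ = a/c = 0.6104
Σ_{k=0}^{4} a^k/k! (terms k=0..4) = 1.00000 + 3.05196 + 4.65724 + 4.73791 + 3.61498 = 17.06209
Tail: a^5/(5!(1−ρ)) = 264.78681/(120·0.3896) = 5.66354
P₀ = 1/(17.06209 + 5.66354) = 1/22.72563 = 0.044003

Final: 0.044003


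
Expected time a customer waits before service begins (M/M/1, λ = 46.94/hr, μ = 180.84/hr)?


ρ = 46.94/180.84 = 0.2596
Wq = ρ/(μ−λ) = 0.2596/(180.84 − 46.94) = 0.2596/133.90 = 0.001939 hr

Final: 0.001939 hr


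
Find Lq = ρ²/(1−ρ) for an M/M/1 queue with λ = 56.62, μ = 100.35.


ρ = 56.62/100.35 = 0.5642
Lq = ρ²/(1−ρ) = 0.3184/0.4358 = 0.7305

Final: 0.7305


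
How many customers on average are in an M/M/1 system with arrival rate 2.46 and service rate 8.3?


ρ = λ/μ = 2.46/8.3 = 0.2964
L = ρ/(1−ρ) = 0.2964/(1 − 0.2964) = 0.2964/0.7036 = 0.4212

Final: 0.4212
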